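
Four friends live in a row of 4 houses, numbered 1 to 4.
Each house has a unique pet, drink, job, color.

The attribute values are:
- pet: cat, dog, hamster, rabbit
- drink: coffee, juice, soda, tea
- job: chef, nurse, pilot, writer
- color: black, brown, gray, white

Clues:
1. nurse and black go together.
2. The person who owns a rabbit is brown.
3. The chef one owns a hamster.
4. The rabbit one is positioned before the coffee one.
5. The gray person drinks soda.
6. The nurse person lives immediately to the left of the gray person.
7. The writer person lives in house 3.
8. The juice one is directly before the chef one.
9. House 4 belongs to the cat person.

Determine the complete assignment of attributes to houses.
Solution:

House | Pet | Drink | Job | Color
---------------------------------
  1   | dog | juice | nurse | black
  2   | hamster | soda | chef | gray
  3   | rabbit | tea | writer | brown
  4   | cat | coffee | pilot | white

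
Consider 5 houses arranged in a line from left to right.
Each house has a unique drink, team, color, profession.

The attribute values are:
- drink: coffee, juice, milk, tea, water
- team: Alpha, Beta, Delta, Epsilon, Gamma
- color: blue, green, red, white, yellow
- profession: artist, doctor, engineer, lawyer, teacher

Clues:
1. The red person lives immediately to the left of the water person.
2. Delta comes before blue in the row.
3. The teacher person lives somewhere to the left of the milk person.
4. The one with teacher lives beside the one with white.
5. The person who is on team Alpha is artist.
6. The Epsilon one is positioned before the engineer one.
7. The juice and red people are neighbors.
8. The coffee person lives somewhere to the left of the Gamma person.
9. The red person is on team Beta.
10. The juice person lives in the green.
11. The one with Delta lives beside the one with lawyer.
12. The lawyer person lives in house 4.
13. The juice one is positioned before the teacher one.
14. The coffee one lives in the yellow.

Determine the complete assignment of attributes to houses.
Solution:

House | Drink | Team | Color | Profession
-----------------------------------------
  1   | juice | Alpha | green | artist
  2   | tea | Beta | red | teacher
  3   | water | Delta | white | doctor
  4   | coffee | Epsilon | yellow | lawyer
  5   | milk | Gamma | blue | engineer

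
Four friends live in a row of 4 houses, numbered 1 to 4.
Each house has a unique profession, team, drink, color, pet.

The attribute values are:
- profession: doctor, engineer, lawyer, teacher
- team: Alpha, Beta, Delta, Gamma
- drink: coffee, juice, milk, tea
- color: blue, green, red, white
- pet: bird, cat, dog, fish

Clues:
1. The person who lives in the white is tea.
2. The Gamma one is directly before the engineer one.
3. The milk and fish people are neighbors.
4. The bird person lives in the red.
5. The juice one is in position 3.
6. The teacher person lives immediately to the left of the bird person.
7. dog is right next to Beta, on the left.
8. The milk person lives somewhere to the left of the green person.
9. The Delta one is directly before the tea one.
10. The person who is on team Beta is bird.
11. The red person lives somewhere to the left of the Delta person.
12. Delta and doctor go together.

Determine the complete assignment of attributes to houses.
Solution:

House | Profession | Team | Drink | Color | Pet
-----------------------------------------------
  1   | teacher | Gamma | coffee | blue | dog
  2   | engineer | Beta | milk | red | bird
  3   | doctor | Delta | juice | green | fish
  4   | lawyer | Alpha | tea | white | cat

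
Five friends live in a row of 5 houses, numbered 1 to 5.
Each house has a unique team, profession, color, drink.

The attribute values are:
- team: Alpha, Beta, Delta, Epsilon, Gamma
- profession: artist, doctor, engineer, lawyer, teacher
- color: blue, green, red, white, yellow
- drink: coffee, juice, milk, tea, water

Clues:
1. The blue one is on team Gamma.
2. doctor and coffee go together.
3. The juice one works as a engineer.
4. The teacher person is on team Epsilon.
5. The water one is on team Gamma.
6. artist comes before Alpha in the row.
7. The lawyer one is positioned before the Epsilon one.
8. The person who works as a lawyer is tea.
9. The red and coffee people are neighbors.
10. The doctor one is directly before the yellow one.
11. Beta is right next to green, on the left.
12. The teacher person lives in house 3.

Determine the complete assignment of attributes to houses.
Solution:

House | Team | Profession | Color | Drink
-----------------------------------------
  1   | Beta | lawyer | red | tea
  2   | Delta | doctor | green | coffee
  3   | Epsilon | teacher | yellow | milk
  4   | Gamma | artist | blue | water
  5   | Alpha | engineer | white | juice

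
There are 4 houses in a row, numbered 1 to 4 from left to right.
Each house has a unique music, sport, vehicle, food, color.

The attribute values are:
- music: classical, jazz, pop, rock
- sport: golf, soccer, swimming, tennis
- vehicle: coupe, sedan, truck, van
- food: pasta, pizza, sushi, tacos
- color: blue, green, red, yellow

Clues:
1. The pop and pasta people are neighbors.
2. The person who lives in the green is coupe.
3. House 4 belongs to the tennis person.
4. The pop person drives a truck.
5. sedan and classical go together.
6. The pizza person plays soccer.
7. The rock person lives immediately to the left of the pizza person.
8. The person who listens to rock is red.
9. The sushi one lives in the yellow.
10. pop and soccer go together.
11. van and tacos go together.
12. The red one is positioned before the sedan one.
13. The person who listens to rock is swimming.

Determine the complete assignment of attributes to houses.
Solution:

House | Music | Sport | Vehicle | Food | Color
----------------------------------------------
  1   | rock | swimming | van | tacos | red
  2   | pop | soccer | truck | pizza | blue
  3   | jazz | golf | coupe | pasta | green
  4   | classical | tennis | sedan | sushi | yellow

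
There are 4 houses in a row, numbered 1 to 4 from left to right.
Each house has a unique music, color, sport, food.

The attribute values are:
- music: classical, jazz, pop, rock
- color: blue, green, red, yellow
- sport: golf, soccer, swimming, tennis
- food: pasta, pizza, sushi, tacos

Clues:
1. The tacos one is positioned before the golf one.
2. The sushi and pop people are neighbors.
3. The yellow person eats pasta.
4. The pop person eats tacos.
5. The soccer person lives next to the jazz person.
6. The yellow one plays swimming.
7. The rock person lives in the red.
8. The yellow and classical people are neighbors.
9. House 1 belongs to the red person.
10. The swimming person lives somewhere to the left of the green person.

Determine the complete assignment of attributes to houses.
Solution:

House | Music | Color | Sport | Food
------------------------------------
  1   | rock | red | tennis | sushi
  2   | pop | blue | soccer | tacos
  3   | jazz | yellow | swimming | pasta
  4   | classical | green | golf | pizza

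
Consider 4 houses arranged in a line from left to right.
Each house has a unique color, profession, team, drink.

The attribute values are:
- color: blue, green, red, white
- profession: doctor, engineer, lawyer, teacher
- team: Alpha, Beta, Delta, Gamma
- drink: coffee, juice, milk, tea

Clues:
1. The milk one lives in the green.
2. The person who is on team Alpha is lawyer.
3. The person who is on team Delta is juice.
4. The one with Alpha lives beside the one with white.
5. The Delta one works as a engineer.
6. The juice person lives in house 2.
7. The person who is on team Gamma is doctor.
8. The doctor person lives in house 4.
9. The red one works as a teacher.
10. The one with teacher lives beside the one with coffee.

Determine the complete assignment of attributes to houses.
Solution:

House | Color | Profession | Team | Drink
-----------------------------------------
  1   | green | lawyer | Alpha | milk
  2   | white | engineer | Delta | juice
  3   | red | teacher | Beta | tea
  4   | blue | doctor | Gamma | coffee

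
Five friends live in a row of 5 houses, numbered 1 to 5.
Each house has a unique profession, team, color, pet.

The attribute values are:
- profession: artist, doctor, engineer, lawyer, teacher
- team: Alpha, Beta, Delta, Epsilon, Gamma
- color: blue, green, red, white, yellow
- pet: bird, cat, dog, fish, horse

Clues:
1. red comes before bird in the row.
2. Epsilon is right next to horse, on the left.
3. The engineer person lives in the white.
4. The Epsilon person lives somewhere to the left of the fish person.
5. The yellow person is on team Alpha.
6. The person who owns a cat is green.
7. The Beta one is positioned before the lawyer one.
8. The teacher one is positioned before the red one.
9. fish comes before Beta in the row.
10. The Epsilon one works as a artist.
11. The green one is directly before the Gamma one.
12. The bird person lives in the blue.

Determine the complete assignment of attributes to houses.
Solution:

House | Profession | Team | Color | Pet
---------------------------------------
  1   | artist | Epsilon | green | cat
  2   | engineer | Gamma | white | horse
  3   | teacher | Alpha | yellow | fish
  4   | doctor | Beta | red | dog
  5   | lawyer | Delta | blue | bird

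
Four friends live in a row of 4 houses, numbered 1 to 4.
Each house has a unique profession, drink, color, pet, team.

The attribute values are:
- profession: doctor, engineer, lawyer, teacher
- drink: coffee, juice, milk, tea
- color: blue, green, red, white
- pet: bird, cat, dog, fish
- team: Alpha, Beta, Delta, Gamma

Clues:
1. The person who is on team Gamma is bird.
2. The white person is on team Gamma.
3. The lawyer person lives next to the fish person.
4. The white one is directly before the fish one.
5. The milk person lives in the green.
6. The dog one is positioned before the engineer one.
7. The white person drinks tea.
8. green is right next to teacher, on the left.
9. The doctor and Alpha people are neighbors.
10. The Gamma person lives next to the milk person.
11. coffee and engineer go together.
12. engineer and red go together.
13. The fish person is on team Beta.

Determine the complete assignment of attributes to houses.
Solution:

House | Profession | Drink | Color | Pet | Team
-----------------------------------------------
  1   | lawyer | tea | white | bird | Gamma
  2   | doctor | milk | green | fish | Beta
  3   | teacher | juice | blue | dog | Alpha
  4   | engineer | coffee | red | cat | Delta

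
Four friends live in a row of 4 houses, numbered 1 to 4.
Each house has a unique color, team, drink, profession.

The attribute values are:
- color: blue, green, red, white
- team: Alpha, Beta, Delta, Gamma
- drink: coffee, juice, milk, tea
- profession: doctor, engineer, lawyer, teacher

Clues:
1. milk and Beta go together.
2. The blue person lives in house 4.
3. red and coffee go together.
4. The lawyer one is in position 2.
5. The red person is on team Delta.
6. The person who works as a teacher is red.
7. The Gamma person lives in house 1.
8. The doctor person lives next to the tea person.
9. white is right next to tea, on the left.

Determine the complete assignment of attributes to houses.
Solution:

House | Color | Team | Drink | Profession
-----------------------------------------
  1   | white | Gamma | juice | doctor
  2   | green | Alpha | tea | lawyer
  3   | red | Delta | coffee | teacher
  4   | blue | Beta | milk | engineer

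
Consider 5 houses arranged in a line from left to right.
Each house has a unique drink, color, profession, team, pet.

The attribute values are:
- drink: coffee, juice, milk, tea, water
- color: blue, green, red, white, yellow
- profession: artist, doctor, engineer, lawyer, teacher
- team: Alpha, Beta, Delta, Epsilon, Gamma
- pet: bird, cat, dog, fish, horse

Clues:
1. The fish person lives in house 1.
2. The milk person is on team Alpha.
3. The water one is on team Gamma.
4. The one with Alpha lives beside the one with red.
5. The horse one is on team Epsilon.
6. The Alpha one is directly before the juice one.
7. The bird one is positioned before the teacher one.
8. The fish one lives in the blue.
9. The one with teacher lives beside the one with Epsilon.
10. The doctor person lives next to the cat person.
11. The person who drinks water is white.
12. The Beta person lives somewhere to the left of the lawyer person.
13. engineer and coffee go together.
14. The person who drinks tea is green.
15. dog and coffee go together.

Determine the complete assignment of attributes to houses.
Solution:

House | Drink | Color | Profession | Team | Pet
-----------------------------------------------
  1   | milk | blue | artist | Alpha | fish
  2   | juice | red | doctor | Beta | bird
  3   | water | white | teacher | Gamma | cat
  4   | tea | green | lawyer | Epsilon | horse
  5   | coffee | yellow | engineer | Delta | dog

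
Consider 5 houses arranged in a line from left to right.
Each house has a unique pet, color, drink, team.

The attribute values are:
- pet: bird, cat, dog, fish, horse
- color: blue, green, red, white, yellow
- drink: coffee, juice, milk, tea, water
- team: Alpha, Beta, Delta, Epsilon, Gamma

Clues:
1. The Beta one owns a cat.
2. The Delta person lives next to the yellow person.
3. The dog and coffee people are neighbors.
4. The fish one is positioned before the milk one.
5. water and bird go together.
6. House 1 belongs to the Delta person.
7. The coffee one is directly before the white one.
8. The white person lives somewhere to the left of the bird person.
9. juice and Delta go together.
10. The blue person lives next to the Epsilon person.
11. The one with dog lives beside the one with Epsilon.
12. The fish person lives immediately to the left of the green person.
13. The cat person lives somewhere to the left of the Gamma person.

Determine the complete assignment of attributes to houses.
Solution:

House | Pet | Color | Drink | Team
----------------------------------
  1   | dog | blue | juice | Delta
  2   | horse | yellow | coffee | Epsilon
  3   | fish | white | tea | Alpha
  4   | cat | green | milk | Beta
  5   | bird | red | water | Gamma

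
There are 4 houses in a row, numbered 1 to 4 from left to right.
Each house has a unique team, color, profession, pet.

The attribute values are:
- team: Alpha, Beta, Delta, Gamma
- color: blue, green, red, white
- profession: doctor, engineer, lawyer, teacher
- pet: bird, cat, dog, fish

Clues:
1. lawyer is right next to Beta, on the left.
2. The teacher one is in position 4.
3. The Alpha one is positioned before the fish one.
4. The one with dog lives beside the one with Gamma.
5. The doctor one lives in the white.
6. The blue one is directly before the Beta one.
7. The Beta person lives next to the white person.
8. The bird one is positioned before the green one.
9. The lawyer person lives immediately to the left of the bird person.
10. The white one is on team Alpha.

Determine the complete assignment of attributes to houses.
Solution:

House | Team | Color | Profession | Pet
---------------------------------------
  1   | Delta | blue | lawyer | cat
  2   | Beta | red | engineer | bird
  3   | Alpha | white | doctor | dog
  4   | Gamma | green | teacher | fish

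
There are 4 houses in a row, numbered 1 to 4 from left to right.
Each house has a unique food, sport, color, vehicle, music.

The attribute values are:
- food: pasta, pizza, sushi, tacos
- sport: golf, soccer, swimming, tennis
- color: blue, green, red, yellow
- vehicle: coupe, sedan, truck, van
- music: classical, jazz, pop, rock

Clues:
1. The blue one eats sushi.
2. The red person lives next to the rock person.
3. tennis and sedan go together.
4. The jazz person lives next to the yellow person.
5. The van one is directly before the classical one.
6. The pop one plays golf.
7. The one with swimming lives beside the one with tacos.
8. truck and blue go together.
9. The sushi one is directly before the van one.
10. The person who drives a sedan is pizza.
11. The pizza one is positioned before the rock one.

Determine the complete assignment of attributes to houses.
Solution:

House | Food | Sport | Color | Vehicle | Music
----------------------------------------------
  1   | sushi | swimming | blue | truck | jazz
  2   | tacos | golf | yellow | van | pop
  3   | pizza | tennis | red | sedan | classical
  4   | pasta | soccer | green | coupe | rock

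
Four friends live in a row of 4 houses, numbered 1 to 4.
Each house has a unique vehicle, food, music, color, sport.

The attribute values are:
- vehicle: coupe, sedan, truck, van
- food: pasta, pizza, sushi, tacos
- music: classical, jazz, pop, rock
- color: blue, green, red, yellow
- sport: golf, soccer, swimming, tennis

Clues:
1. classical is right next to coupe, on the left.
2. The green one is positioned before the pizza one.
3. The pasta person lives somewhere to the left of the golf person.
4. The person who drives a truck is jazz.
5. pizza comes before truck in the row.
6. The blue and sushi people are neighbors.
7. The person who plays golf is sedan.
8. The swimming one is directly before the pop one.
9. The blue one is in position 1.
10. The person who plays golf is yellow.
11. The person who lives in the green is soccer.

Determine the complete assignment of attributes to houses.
Solution:

House | Vehicle | Food | Music | Color | Sport
----------------------------------------------
  1   | van | pasta | classical | blue | swimming
  2   | coupe | sushi | pop | green | soccer
  3   | sedan | pizza | rock | yellow | golf
  4   | truck | tacos | jazz | red | tennis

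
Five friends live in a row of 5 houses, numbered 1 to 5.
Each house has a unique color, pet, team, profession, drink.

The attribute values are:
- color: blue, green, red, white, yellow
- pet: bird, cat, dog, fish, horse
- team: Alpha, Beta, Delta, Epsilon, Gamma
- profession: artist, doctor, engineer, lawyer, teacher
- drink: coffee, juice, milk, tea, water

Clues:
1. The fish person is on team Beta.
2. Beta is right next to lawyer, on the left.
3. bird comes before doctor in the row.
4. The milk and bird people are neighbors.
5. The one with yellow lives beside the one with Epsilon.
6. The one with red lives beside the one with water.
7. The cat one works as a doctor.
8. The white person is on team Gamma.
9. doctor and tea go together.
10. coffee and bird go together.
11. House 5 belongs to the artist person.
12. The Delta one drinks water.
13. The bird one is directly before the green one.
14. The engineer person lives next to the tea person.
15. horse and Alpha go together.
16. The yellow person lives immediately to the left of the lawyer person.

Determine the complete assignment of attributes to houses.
Solution:

House | Color | Pet | Team | Profession | Drink
-----------------------------------------------
  1   | yellow | fish | Beta | teacher | milk
  2   | red | bird | Epsilon | lawyer | coffee
  3   | green | dog | Delta | engineer | water
  4   | white | cat | Gamma | doctor | tea
  5   | blue | horse | Alpha | artist | juice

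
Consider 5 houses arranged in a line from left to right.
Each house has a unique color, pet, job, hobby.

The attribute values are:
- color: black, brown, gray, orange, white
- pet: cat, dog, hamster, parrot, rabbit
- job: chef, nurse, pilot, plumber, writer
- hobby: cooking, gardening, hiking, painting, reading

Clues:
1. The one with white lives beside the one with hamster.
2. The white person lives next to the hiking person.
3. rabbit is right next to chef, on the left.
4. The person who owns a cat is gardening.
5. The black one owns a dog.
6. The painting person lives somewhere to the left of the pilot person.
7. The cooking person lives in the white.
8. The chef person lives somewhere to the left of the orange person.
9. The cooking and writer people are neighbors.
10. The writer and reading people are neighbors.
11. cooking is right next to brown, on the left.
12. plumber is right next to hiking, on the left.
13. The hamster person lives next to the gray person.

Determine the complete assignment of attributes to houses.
Solution:

House | Color | Pet | Job | Hobby
---------------------------------
  1   | white | parrot | plumber | cooking
  2   | brown | hamster | writer | hiking
  3   | gray | rabbit | nurse | reading
  4   | black | dog | chef | painting
  5   | orange | cat | pilot | gardening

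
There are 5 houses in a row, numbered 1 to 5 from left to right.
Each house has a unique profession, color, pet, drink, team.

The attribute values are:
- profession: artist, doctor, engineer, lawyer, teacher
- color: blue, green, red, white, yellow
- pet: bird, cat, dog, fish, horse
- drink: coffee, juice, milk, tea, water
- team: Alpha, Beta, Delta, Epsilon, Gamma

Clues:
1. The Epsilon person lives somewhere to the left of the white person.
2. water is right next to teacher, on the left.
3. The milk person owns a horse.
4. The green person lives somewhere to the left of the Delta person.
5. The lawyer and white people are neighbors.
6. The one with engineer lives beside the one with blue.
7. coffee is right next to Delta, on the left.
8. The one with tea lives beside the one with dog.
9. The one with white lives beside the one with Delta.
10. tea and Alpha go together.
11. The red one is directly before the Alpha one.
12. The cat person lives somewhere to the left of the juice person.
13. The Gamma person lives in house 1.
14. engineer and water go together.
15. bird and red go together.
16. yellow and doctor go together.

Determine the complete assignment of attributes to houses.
Solution:

House | Profession | Color | Pet | Drink | Team
-----------------------------------------------
  1   | engineer | red | bird | water | Gamma
  2   | teacher | blue | cat | tea | Alpha
  3   | lawyer | green | dog | juice | Epsilon
  4   | artist | white | fish | coffee | Beta
  5   | doctor | yellow | horse | milk | Delta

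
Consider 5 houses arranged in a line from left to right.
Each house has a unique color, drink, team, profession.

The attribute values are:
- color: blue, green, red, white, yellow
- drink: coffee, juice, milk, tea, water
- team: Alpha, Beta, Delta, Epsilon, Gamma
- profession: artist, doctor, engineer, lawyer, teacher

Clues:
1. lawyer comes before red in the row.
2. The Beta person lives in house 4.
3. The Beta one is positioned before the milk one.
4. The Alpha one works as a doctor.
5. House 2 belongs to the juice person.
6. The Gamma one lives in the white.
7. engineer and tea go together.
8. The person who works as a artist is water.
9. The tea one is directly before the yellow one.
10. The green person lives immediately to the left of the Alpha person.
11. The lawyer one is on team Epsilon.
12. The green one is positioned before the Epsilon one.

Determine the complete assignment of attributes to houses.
Solution:

House | Color | Drink | Team | Profession
-----------------------------------------
  1   | green | tea | Delta | engineer
  2   | yellow | juice | Alpha | doctor
  3   | blue | coffee | Epsilon | lawyer
  4   | red | water | Beta | artist
  5   | white | milk | Gamma | teacher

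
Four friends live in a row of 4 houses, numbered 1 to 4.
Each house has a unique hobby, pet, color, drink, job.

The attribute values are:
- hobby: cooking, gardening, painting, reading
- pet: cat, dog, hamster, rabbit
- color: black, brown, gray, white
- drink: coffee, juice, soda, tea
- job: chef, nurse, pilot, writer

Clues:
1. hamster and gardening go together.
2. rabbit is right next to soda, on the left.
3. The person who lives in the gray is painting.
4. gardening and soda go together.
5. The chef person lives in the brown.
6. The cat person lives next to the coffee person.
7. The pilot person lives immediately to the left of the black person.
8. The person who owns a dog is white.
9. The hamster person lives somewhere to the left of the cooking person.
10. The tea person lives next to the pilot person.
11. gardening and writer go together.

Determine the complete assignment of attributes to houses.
Solution:

House | Hobby | Pet | Color | Drink | Job
-----------------------------------------
  1   | reading | cat | brown | tea | chef
  2   | painting | rabbit | gray | coffee | pilot
  3   | gardening | hamster | black | soda | writer
  4   | cooking | dog | white | juice | nurse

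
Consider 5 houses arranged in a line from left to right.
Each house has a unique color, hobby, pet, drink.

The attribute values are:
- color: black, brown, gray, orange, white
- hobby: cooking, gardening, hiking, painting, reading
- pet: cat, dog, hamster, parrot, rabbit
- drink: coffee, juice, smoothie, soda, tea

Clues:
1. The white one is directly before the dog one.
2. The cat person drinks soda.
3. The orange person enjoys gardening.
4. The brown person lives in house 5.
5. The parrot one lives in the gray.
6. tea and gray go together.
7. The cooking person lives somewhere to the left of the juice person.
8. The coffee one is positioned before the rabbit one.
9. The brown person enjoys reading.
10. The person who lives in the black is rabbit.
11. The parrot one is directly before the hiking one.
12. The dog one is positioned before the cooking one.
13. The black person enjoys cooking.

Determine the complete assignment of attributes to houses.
Solution:

House | Color | Hobby | Pet | Drink
-----------------------------------
  1   | gray | painting | parrot | tea
  2   | white | hiking | cat | soda
  3   | orange | gardening | dog | coffee
  4   | black | cooking | rabbit | smoothie
  5   | brown | reading | hamster | juice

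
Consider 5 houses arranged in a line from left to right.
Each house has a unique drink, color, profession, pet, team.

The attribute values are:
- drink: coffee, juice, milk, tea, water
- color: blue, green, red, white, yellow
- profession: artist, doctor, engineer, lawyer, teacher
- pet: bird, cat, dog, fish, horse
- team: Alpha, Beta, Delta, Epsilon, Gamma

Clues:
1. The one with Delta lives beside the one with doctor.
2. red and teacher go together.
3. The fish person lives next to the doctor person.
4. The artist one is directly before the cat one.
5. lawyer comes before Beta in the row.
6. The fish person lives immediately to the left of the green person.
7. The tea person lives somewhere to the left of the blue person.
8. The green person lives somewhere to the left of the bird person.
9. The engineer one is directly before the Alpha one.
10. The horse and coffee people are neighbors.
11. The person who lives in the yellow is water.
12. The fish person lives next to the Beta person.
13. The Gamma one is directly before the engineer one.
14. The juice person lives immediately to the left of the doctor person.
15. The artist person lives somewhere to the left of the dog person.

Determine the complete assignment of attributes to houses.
Solution:

House | Drink | Color | Profession | Pet | Team
-----------------------------------------------
  1   | juice | white | lawyer | fish | Delta
  2   | tea | green | doctor | horse | Beta
  3   | coffee | blue | artist | bird | Gamma
  4   | water | yellow | engineer | cat | Epsilon
  5   | milk | red | teacher | dog | Alpha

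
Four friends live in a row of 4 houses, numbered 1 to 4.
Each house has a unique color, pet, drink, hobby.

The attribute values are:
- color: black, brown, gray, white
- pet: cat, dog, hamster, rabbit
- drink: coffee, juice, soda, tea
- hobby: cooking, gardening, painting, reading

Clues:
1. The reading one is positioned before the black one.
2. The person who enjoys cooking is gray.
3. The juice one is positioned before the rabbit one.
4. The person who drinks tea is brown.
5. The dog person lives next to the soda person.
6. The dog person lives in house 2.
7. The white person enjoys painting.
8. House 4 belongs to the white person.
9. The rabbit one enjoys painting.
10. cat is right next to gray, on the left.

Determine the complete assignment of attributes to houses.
Solution:

House | Color | Pet | Drink | Hobby
-----------------------------------
  1   | brown | cat | tea | reading
  2   | gray | dog | juice | cooking
  3   | black | hamster | soda | gardening
  4   | white | rabbit | coffee | painting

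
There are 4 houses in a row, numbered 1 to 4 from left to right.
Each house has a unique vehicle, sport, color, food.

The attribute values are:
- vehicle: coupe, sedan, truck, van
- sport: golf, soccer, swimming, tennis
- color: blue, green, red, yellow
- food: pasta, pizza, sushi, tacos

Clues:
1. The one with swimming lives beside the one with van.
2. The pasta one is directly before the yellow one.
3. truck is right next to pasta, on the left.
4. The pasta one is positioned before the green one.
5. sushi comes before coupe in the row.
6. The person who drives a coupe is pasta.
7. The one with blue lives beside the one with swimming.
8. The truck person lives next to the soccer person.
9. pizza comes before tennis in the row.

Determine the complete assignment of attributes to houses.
Solution:

House | Vehicle | Sport | Color | Food
--------------------------------------
  1   | truck | golf | red | sushi
  2   | coupe | soccer | blue | pasta
  3   | sedan | swimming | yellow | pizza
  4   | van | tennis | green | tacos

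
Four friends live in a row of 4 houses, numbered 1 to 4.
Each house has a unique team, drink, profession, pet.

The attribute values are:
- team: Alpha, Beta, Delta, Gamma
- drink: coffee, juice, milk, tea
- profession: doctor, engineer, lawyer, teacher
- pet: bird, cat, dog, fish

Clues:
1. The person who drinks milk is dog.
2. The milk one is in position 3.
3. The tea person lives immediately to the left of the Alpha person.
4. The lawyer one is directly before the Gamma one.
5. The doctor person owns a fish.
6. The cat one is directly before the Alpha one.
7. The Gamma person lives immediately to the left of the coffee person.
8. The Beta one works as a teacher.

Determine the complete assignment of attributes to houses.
Solution:

House | Team | Drink | Profession | Pet
---------------------------------------
  1   | Beta | tea | teacher | cat
  2   | Alpha | juice | lawyer | bird
  3   | Gamma | milk | engineer | dog
  4   | Delta | coffee | doctor | fish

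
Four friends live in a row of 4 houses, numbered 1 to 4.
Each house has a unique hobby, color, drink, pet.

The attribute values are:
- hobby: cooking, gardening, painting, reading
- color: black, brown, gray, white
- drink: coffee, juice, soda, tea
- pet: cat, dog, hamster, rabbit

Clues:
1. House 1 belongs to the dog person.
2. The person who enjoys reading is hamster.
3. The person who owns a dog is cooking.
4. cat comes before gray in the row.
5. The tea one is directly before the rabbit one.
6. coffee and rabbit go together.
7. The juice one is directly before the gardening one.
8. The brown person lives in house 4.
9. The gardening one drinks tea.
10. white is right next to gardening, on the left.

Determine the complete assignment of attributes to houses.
Solution:

House | Hobby | Color | Drink | Pet
-----------------------------------
  1   | cooking | white | juice | dog
  2   | gardening | black | tea | cat
  3   | painting | gray | coffee | rabbit
  4   | reading | brown | soda | hamster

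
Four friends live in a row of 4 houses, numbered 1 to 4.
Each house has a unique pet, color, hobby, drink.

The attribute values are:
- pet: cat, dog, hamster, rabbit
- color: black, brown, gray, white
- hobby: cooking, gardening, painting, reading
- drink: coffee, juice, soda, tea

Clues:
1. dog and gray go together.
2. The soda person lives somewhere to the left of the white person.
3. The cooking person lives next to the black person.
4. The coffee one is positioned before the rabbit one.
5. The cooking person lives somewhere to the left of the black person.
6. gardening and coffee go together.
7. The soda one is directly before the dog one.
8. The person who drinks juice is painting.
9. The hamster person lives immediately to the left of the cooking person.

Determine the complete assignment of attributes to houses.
Solution:

House | Pet | Color | Hobby | Drink
-----------------------------------
  1   | hamster | brown | reading | soda
  2   | dog | gray | cooking | tea
  3   | cat | black | gardening | coffee
  4   | rabbit | white | painting | juice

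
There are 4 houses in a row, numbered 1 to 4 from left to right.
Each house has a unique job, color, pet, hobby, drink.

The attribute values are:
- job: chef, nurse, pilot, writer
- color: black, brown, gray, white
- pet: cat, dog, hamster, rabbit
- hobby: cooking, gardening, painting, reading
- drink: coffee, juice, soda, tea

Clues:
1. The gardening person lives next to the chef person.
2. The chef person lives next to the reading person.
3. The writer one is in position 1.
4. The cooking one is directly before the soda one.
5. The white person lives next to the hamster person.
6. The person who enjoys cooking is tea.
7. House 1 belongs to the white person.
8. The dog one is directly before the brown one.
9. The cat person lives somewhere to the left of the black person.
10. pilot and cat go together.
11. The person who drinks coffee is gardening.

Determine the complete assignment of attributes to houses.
Solution:

House | Job | Color | Pet | Hobby | Drink
-----------------------------------------
  1   | writer | white | dog | gardening | coffee
  2   | chef | brown | hamster | cooking | tea
  3   | pilot | gray | cat | reading | soda
  4   | nurse | black | rabbit | painting | juice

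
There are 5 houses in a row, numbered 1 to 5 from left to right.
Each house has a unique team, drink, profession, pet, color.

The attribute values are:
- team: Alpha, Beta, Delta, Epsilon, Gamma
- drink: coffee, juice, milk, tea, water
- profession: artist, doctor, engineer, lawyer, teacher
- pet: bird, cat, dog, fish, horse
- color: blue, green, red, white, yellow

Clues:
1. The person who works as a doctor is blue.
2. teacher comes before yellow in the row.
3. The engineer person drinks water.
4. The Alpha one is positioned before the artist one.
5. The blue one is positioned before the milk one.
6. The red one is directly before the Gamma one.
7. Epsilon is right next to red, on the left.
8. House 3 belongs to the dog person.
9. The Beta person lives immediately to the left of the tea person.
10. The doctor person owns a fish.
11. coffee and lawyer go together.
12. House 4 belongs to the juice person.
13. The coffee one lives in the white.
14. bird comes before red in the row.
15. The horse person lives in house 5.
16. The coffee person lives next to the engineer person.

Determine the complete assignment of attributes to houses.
Solution:

House | Team | Drink | Profession | Pet | Color
-----------------------------------------------
  1   | Epsilon | coffee | lawyer | bird | white
  2   | Beta | water | engineer | cat | red
  3   | Gamma | tea | teacher | dog | green
  4   | Alpha | juice | doctor | fish | blue
  5   | Delta | milk | artist | horse | yellow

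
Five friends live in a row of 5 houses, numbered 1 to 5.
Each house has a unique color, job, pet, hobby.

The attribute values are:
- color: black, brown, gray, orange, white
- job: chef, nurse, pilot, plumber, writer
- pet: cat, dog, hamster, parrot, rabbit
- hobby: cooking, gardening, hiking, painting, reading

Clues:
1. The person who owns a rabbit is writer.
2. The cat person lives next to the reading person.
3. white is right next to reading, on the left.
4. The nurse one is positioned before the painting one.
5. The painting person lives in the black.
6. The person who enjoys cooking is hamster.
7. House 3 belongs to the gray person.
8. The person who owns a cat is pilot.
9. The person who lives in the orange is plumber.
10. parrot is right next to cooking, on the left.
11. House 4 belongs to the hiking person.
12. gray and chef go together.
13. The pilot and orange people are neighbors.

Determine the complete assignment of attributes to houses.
Solution:

House | Color | Job | Pet | Hobby
---------------------------------
  1   | white | pilot | cat | gardening
  2   | orange | plumber | parrot | reading
  3   | gray | chef | hamster | cooking
  4   | brown | nurse | dog | hiking
  5   | black | writer | rabbit | painting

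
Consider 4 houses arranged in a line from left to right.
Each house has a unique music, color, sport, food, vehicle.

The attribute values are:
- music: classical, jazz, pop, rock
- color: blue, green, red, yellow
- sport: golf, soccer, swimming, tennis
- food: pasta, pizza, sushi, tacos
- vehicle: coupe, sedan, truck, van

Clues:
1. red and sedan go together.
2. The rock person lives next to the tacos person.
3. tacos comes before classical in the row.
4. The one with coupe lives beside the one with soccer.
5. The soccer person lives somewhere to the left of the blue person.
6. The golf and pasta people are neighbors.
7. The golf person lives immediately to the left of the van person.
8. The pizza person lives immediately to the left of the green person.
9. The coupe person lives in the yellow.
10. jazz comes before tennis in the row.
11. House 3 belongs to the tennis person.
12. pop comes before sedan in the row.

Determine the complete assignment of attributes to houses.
Solution:

House | Music | Color | Sport | Food | Vehicle
----------------------------------------------
  1   | jazz | yellow | golf | pizza | coupe
  2   | rock | green | soccer | pasta | van
  3   | pop | blue | tennis | tacos | truck
  4   | classical | red | swimming | sushi | sedan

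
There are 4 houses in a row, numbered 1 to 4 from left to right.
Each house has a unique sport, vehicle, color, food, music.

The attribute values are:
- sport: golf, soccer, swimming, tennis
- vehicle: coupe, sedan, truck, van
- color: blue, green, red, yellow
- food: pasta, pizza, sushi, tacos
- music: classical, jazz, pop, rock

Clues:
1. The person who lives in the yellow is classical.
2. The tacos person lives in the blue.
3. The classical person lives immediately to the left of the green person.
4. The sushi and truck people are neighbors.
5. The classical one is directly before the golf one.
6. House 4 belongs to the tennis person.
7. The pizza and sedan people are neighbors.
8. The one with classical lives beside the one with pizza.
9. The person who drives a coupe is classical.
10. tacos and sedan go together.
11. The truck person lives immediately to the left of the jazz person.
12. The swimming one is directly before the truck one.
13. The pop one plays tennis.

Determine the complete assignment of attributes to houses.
Solution:

House | Sport | Vehicle | Color | Food | Music
----------------------------------------------
  1   | swimming | coupe | yellow | sushi | classical
  2   | golf | truck | green | pizza | rock
  3   | soccer | sedan | blue | tacos | jazz
  4   | tennis | van | red | pasta | pop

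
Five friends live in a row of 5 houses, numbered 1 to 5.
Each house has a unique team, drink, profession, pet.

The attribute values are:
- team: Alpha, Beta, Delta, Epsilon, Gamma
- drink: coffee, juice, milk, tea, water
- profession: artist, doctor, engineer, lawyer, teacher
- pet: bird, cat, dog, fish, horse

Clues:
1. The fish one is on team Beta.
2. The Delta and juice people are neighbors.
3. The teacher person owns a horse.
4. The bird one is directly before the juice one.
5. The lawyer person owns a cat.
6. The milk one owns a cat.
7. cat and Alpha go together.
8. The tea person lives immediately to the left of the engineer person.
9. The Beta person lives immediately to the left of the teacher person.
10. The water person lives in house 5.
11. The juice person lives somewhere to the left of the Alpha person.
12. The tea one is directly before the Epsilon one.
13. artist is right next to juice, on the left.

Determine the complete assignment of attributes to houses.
Solution:

House | Team | Drink | Profession | Pet
---------------------------------------
  1   | Delta | tea | artist | bird
  2   | Epsilon | juice | engineer | dog
  3   | Alpha | milk | lawyer | cat
  4   | Beta | coffee | doctor | fish
  5   | Gamma | water | teacher | horse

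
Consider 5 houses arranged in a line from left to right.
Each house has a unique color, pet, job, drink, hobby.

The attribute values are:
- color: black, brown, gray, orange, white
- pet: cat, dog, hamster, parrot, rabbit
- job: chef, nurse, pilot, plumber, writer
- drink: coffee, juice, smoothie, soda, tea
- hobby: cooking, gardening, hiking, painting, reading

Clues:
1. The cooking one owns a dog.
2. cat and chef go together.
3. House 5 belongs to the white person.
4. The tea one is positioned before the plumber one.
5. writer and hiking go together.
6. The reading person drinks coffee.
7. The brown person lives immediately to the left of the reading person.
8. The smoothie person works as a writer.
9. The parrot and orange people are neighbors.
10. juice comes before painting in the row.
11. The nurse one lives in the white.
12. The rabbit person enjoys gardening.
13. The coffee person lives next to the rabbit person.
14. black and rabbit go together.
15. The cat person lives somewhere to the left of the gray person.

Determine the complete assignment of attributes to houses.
Solution:

House | Color | Pet | Job | Drink | Hobby
-----------------------------------------
  1   | brown | parrot | writer | smoothie | hiking
  2   | orange | cat | chef | coffee | reading
  3   | black | rabbit | pilot | tea | gardening
  4   | gray | dog | plumber | juice | cooking
  5   | white | hamster | nurse | soda | painting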